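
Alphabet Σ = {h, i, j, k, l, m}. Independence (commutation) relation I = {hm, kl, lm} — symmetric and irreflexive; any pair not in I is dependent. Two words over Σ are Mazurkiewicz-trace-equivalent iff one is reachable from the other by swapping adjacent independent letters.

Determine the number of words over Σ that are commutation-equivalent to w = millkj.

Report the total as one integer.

drop 0:m onto floor
drop 1:i onto {0:m}
drop 2:l onto {1:i}
drop 3:l onto {2:l}
drop 4:k onto {1:i}
drop 5:j onto {3:l, 4:k}
ground layer = {0:m}
drop-orders for the pieces not yet dropped (sum over which currently-grounded one goes next):
  1 to go: {5} 1
  2 to go: {3,5} 1  {4,5} 1
  3 to go: {2,3,5} 1  {3,4,5} 2
  4 to go: {2,3,4,5} 3
  if 0:m drops first: 3 orders

3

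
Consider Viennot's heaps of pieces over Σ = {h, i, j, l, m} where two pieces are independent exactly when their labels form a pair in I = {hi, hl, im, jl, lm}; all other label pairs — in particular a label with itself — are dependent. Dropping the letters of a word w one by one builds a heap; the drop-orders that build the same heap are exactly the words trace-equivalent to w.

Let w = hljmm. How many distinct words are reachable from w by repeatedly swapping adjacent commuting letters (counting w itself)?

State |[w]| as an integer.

#0=h has no predecessor
#1=l has no predecessor
#2=j depends on [0:h]
#3=m depends on [2:j]
#4=m depends on [3:m]
sources: [0:h, 1:l]
N(rest) = Σ N(rest − s) over sources s of rest; N(one piece) = 1:
  size 1 → [1]=1  [4]=1
  size 2 → [1,4]=2  [3,4]=1
  size 3 → [1,3,4]=3  [2,3,4]=1
  first=0(h) contributes 4
  first=1(l) contributes 1
|[w]| = 5

5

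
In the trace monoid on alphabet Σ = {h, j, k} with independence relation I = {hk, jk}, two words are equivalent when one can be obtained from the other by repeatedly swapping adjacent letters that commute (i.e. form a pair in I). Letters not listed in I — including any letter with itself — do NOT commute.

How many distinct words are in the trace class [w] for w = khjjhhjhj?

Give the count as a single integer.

9

0(k) covers ∅
1(h) covers ∅
2(j) covers 1:h
3(j) covers 2:j
4(h) covers 3:j
5(h) covers 4:h
6(j) covers 5:h
7(h) covers 6:j
8(j) covers 7:h
floor of heap: 0:k, 1:h
completions by unplaced set U, small U first (add the entries for U minus each lowest piece of U):
  |U|=1: {0}:1  {8}:1
  |U|=2: {0,8}:2  {7,8}:1
  |U|=3: {0,7,8}:3  {6,7,8}:1
  |U|=4: {0,6,7,8}:4  {5,6,7,8}:1
  |U|=5: {0,5,6,7,8}:5  {4,5,6,7,8}:1
  |U|=6: {0,4,5,6,7,8}:6  {3,4,5,6,7,8}:1
  |U|=7: {0,3,4,5,6,7,8}:7  {2,3,4,5,6,7,8}:1
  start at 0(k): 1
  start at 1(h): 8
sum over floor = 9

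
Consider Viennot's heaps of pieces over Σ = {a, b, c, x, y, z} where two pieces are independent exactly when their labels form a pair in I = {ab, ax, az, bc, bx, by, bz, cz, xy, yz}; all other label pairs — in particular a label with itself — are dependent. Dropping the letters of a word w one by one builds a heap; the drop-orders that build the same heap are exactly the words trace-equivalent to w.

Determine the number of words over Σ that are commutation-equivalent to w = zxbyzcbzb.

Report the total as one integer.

1008

0(z) covers ∅
1(x) covers 0:z
2(b) covers ∅
3(y) covers ∅
4(z) covers 1:x
5(c) covers 1:x, 3:y
6(b) covers 2:b
7(z) covers 4:z
8(b) covers 6:b
floor of heap: 0:z, 2:b, 3:y
completions by unplaced set U, small U first (add the entries for U minus each lowest piece of U):
  |U|=1: {5}:1  {7}:1  {8}:1
  |U|=2: {3,5}:1  {4,7}:1  {5,7}:2  {5,8}:2  {6,8}:1  {7,8}:2
  |U|=3: {2,6,8}:1  {3,5,7}:3  {3,5,8}:3  {4,5,7}:3  {4,7,8}:3  {5,6,8}:3  {5,7,8}:6  {6,7,8}:3
  |U|=4: {1,4,5,7}:3  {2,5,6,8}:4  {2,6,7,8}:4  {3,4,5,7}:6  {3,5,6,8}:6  {3,5,7,8}:12  {4,5,7,8}:12  {4,6,7,8}:6  {5,6,7,8}:12
  |U|=5: {0,1,4,5,7}:3  {1,3,4,5,7}:9  {1,4,5,7,8}:15  {2,3,5,6,8}:10  {2,4,6,7,8}:10  {2,5,6,7,8}:20  {3,4,5,7,8}:30  {3,5,6,7,8}:30  {4,5,6,7,8}:30
  |U|=6: {0,1,3,4,5,7}:12  {0,1,4,5,7,8}:18  {1,3,4,5,7,8}:54  {1,4,5,6,7,8}:45  {2,3,5,6,7,8}:60  {2,4,5,6,7,8}:60  {3,4,5,6,7,8}:90
  |U|=7: {0,1,3,4,5,7,8}:84  {0,1,4,5,6,7,8}:63  {1,2,4,5,6,7,8}:105  {1,3,4,5,6,7,8}:189  {2,3,4,5,6,7,8}:210
  start at 0(z): 504
  start at 2(b): 336
  start at 3(y): 168
sum over floor = 1008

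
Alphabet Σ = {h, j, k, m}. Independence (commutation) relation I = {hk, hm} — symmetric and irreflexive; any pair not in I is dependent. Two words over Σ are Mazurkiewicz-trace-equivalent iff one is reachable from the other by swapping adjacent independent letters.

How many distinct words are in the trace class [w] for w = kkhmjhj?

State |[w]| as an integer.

#0=k has no predecessor
#1=k depends on [0:k]
#2=h has no predecessor
#3=m depends on [1:k]
#4=j depends on [2:h, 3:m]
#5=h depends on [4:j]
#6=j depends on [5:h]
sources: [0:k, 2:h]
N(rest) = Σ N(rest − s) over sources s of rest; N(one piece) = 1:
  size 1 → [6]=1
  size 2 → [5,6]=1
  size 3 → [4,5,6]=1
  size 4 → [2,4,5,6]=1  [3,4,5,6]=1
  size 5 → [1,3,4,5,6]=1  [2,3,4,5,6]=2
  first=0(k) contributes 3
  first=2(h) contributes 1
|[w]| = 4

4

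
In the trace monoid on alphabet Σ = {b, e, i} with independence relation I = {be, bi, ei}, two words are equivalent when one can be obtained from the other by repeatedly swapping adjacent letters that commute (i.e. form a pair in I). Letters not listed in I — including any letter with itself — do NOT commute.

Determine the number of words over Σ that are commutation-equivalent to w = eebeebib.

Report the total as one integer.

#0=e has no predecessor
#1=e depends on [0:e]
#2=b has no predecessor
#3=e depends on [1:e]
#4=e depends on [3:e]
#5=b depends on [2:b]
#6=i has no predecessor
#7=b depends on [5:b]
sources: [0:e, 2:b, 6:i]
N(rest) = Σ N(rest − s) over sources s of rest; N(one piece) = 1:
  size 1 → [4]=1  [6]=1  [7]=1
  size 2 → [3,4]=1  [4,6]=2  [4,7]=2  [5,7]=1  [6,7]=2
  size 3 → [1,3,4]=1  [2,5,7]=1  [3,4,6]=3  [3,4,7]=3  [4,5,7]=3  [4,6,7]=6  [5,6,7]=3
  size 4 → [0,1,3,4]=1  [1,3,4,6]=4  [1,3,4,7]=4  [2,4,5,7]=4  [2,5,6,7]=4  [3,4,5,7]=6  [3,4,6,7]=12  [4,5,6,7]=12
  size 5 → [0,1,3,4,6]=5  [0,1,3,4,7]=5  [1,3,4,5,7]=10  [1,3,4,6,7]=20  [2,3,4,5,7]=10  [2,4,5,6,7]=20  [3,4,5,6,7]=30
  size 6 → [0,1,3,4,5,7]=15  [0,1,3,4,6,7]=30  [1,2,3,4,5,7]=20  [1,3,4,5,6,7]=60  [2,3,4,5,6,7]=60
  first=0(e) contributes 140
  first=2(b) contributes 105
  first=6(i) contributes 35
|[w]| = 280

280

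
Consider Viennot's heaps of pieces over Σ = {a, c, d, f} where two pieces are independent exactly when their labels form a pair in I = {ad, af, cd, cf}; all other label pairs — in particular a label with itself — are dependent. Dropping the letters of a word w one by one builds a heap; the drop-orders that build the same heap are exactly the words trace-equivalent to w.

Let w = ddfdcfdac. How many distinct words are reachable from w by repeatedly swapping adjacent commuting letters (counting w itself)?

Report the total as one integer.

drop 0:d onto floor
drop 1:d onto {0:d}
drop 2:f onto {1:d}
drop 3:d onto {2:f}
drop 4:c onto floor
drop 5:f onto {3:d}
drop 6:d onto {5:f}
drop 7:a onto {4:c}
drop 8:c onto {7:a}
ground layer = {0:d, 4:c}
drop-orders for the pieces not yet dropped (sum over which currently-grounded one goes next):
  1 to go: {6} 1  {8} 1
  2 to go: {5,6} 1  {6,8} 2  {7,8} 1
  3 to go: {3,5,6} 1  {4,7,8} 1  {5,6,8} 3  {6,7,8} 3
  4 to go: {2,3,5,6} 1  {3,5,6,8} 4  {4,6,7,8} 4  {5,6,7,8} 6
  5 to go: {1,2,3,5,6} 1  {2,3,5,6,8} 5  {3,5,6,7,8} 10  {4,5,6,7,8} 10
  6 to go: {0,1,2,3,5,6} 1  {1,2,3,5,6,8} 6  {2,3,5,6,7,8} 15  {3,4,5,6,7,8} 20
  7 to go: {0,1,2,3,5,6,8} 7  {1,2,3,5,6,7,8} 21  {2,3,4,5,6,7,8} 35
  if 0:d drops first: 56 orders
  if 4:c drops first: 28 orders
heap linearizations: 84

84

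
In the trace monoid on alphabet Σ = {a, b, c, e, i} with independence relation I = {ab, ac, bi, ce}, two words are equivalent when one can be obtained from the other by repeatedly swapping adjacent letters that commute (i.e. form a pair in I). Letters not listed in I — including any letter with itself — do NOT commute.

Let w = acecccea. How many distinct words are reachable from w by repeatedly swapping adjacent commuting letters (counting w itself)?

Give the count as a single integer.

piece 0:a — minimal
piece 1:c — minimal
piece 2:e rests on {0:a}
piece 3:c rests on {1:c}
piece 4:c rests on {3:c}
piece 5:c rests on {4:c}
piece 6:e rests on {2:e}
piece 7:a rests on {6:e}
minimal pieces: {0:a, 1:c}
ways to finish when only these pieces remain (= sum over removing one remaining piece with nothing left below it):
  1 left: {5}→1  {7}→1
  2 left: {4,5}→1  {5,7}→2  {6,7}→1
  3 left: {2,6,7}→1  {3,4,5}→1  {4,5,7}→3  {5,6,7}→3
  4 left: {0,2,6,7}→1  {1,3,4,5}→1  {2,5,6,7}→4  {3,4,5,7}→4  {4,5,6,7}→6
  5 left: {0,2,5,6,7}→5  {1,3,4,5,7}→5  {2,4,5,6,7}→10  {3,4,5,6,7}→10
  6 left: {0,2,4,5,6,7}→15  {1,3,4,5,6,7}→15  {2,3,4,5,6,7}→20
  placing 0:a first → 35 extensions
  placing 1:c first → 35 extensions
total linear extensions = 70

70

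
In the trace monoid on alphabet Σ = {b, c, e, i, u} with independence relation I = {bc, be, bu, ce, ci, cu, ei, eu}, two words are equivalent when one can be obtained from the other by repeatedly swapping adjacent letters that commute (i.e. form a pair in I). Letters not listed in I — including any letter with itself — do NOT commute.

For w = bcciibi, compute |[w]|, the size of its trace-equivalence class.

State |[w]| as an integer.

piece 0:b — minimal
piece 1:c — minimal
piece 2:c rests on {1:c}
piece 3:i rests on {0:b}
piece 4:i rests on {3:i}
piece 5:b rests on {4:i}
piece 6:i rests on {5:b}
minimal pieces: {0:b, 1:c}
ways to finish when only these pieces remain (= sum over removing one remaining piece with nothing left below it):
  1 left: {2}→1  {6}→1
  2 left: {1,2}→1  {2,6}→2  {5,6}→1
  3 left: {1,2,6}→3  {2,5,6}→3  {4,5,6}→1
  4 left: {1,2,5,6}→6  {2,4,5,6}→4  {3,4,5,6}→1
  5 left: {0,3,4,5,6}→1  {1,2,4,5,6}→10  {2,3,4,5,6}→5
  placing 0:b first → 15 extensions
  placing 1:c first → 6 extensions
total linear extensions = 21

21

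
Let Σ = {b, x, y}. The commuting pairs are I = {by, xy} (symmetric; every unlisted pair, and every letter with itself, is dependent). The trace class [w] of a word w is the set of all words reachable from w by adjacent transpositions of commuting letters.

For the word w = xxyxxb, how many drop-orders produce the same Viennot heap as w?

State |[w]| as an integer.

6

piece 0:x — minimal
piece 1:x rests on {0:x}
piece 2:y — minimal
piece 3:x rests on {1:x}
piece 4:x rests on {3:x}
piece 5:b rests on {4:x}
minimal pieces: {0:x, 2:y}
ways to finish when only these pieces remain (= sum over removing one remaining piece with nothing left below it):
  1 left: {2}→1  {5}→1
  2 left: {2,5}→2  {4,5}→1
  3 left: {2,4,5}→3  {3,4,5}→1
  4 left: {1,3,4,5}→1  {2,3,4,5}→4
  placing 0:x first → 5 extensions
  placing 2:y first → 1 extensions
total linear extensions = 6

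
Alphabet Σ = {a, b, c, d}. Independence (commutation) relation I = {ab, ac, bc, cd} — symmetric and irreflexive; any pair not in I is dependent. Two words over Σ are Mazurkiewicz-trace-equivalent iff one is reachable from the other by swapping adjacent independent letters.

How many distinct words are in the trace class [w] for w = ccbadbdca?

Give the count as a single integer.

168

#0=c has no predecessor
#1=c depends on [0:c]
#2=b has no predecessor
#3=a has no predecessor
#4=d depends on [2:b, 3:a]
#5=b depends on [4:d]
#6=d depends on [5:b]
#7=c depends on [1:c]
#8=a depends on [6:d]
sources: [0:c, 2:b, 3:a]
N(rest) = Σ N(rest − s) over sources s of rest; N(one piece) = 1:
  size 1 → [7]=1  [8]=1
  size 2 → [1,7]=1  [6,8]=1  [7,8]=2
  size 3 → [0,1,7]=1  [1,7,8]=3  [5,6,8]=1  [6,7,8]=3
  size 4 → [0,1,7,8]=4  [1,6,7,8]=6  [4,5,6,8]=1  [5,6,7,8]=4
  size 5 → [0,1,6,7,8]=10  [1,5,6,7,8]=10  [2,4,5,6,8]=1  [3,4,5,6,8]=1  [4,5,6,7,8]=5
  size 6 → [0,1,5,6,7,8]=20  [1,4,5,6,7,8]=15  [2,3,4,5,6,8]=2  [2,4,5,6,7,8]=6  [3,4,5,6,7,8]=6
  size 7 → [0,1,4,5,6,7,8]=35  [1,2,4,5,6,7,8]=21  [1,3,4,5,6,7,8]=21  [2,3,4,5,6,7,8]=14
  first=0(c) contributes 56
  first=2(b) contributes 56
  first=3(a) contributes 56
|[w]| = 168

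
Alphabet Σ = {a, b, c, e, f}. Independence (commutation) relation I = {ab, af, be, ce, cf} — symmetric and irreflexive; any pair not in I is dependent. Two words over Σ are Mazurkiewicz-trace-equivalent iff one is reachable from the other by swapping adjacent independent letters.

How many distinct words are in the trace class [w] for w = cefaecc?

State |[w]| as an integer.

drop 0:c onto floor
drop 1:e onto floor
drop 2:f onto {1:e}
drop 3:a onto {0:c, 1:e}
drop 4:e onto {2:f, 3:a}
drop 5:c onto {3:a}
drop 6:c onto {5:c}
ground layer = {0:c, 1:e}
drop-orders for the pieces not yet dropped (sum over which currently-grounded one goes next):
  1 to go: {4} 1  {6} 1
  2 to go: {2,4} 1  {4,6} 2  {5,6} 1
  3 to go: {2,4,6} 3  {4,5,6} 3
  4 to go: {2,4,5,6} 6  {3,4,5,6} 3
  5 to go: {0,3,4,5,6} 3  {2,3,4,5,6} 9
  if 0:c drops first: 9 orders
  if 1:e drops first: 12 orders
heap linearizations: 21

21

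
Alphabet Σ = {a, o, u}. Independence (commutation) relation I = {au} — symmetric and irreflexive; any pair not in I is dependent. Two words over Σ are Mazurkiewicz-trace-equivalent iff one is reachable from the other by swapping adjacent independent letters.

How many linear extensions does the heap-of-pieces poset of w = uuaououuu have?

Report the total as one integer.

3

piece 0:u — minimal
piece 1:u rests on {0:u}
piece 2:a — minimal
piece 3:o rests on {1:u, 2:a}
piece 4:u rests on {3:o}
piece 5:o rests on {4:u}
piece 6:u rests on {5:o}
piece 7:u rests on {6:u}
piece 8:u rests on {7:u}
minimal pieces: {0:u, 2:a}
ways to finish when only these pieces remain (= sum over removing one remaining piece with nothing left below it):
  1 left: {8}→1
  2 left: {7,8}→1
  3 left: {6,7,8}→1
  4 left: {5,6,7,8}→1
  5 left: {4,5,6,7,8}→1
  6 left: {3,4,5,6,7,8}→1
  7 left: {1,3,4,5,6,7,8}→1  {2,3,4,5,6,7,8}→1
  placing 0:u first → 2 extensions
  placing 2:a first → 1 extensions
total linear extensions = 3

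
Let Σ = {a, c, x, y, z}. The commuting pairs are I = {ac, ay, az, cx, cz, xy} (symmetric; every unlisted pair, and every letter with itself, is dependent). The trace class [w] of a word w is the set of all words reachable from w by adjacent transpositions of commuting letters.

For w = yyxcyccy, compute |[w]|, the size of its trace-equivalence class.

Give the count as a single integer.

0(y) covers ∅
1(y) covers 0:y
2(x) covers ∅
3(c) covers 1:y
4(y) covers 3:c
5(c) covers 4:y
6(c) covers 5:c
7(y) covers 6:c
floor of heap: 0:y, 2:x
completions by unplaced set U, small U first (add the entries for U minus each lowest piece of U):
  |U|=1: {2}:1  {7}:1
  |U|=2: {2,7}:2  {6,7}:1
  |U|=3: {2,6,7}:3  {5,6,7}:1
  |U|=4: {2,5,6,7}:4  {4,5,6,7}:1
  |U|=5: {2,4,5,6,7}:5  {3,4,5,6,7}:1
  |U|=6: {1,3,4,5,6,7}:1  {2,3,4,5,6,7}:6
  start at 0(y): 7
  start at 2(x): 1
sum over floor = 8

8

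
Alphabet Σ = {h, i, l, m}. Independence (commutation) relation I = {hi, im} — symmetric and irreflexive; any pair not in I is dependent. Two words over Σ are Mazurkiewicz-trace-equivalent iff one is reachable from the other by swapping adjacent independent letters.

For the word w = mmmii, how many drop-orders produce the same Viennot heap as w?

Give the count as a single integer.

piece 0:m — minimal
piece 1:m rests on {0:m}
piece 2:m rests on {1:m}
piece 3:i — minimal
piece 4:i rests on {3:i}
minimal pieces: {0:m, 3:i}
ways to finish when only these pieces remain (= sum over removing one remaining piece with nothing left below it):
  1 left: {2}→1  {4}→1
  2 left: {1,2}→1  {2,4}→2  {3,4}→1
  3 left: {0,1,2}→1  {1,2,4}→3  {2,3,4}→3
  placing 0:m first → 6 extensions
  placing 3:i first → 4 extensions
total linear extensions = 10

10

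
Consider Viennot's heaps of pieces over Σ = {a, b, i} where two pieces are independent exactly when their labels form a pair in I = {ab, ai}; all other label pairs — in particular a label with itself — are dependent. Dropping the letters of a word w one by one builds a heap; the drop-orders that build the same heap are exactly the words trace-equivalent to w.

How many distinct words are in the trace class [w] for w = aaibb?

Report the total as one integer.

10

#0=a has no predecessor
#1=a depends on [0:a]
#2=i has no predecessor
#3=b depends on [2:i]
#4=b depends on [3:b]
sources: [0:a, 2:i]
N(rest) = Σ N(rest − s) over sources s of rest; N(one piece) = 1:
  size 1 → [1]=1  [4]=1
  size 2 → [0,1]=1  [1,4]=2  [3,4]=1
  size 3 → [0,1,4]=3  [1,3,4]=3  [2,3,4]=1
  first=0(a) contributes 4
  first=2(i) contributes 6
|[w]| = 10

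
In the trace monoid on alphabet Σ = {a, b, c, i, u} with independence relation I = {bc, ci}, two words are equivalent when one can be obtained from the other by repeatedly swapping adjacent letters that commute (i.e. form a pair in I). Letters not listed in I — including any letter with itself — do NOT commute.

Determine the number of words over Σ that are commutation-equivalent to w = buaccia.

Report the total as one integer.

3

drop 0:b onto floor
drop 1:u onto {0:b}
drop 2:a onto {1:u}
drop 3:c onto {2:a}
drop 4:c onto {3:c}
drop 5:i onto {2:a}
drop 6:a onto {4:c, 5:i}
ground layer = {0:b}
drop-orders for the pieces not yet dropped (sum over which currently-grounded one goes next):
  1 to go: {6} 1
  2 to go: {4,6} 1  {5,6} 1
  3 to go: {3,4,6} 1  {4,5,6} 2
  4 to go: {3,4,5,6} 3
  5 to go: {2,3,4,5,6} 3
  if 0:b drops first: 3 orders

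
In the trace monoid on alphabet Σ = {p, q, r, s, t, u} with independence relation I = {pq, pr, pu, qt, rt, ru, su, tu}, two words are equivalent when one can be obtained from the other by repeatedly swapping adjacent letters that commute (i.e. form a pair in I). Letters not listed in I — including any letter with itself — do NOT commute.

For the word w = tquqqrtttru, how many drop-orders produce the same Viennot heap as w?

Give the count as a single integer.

drop 0:t onto floor
drop 1:q onto floor
drop 2:u onto {1:q}
drop 3:q onto {2:u}
drop 4:q onto {3:q}
drop 5:r onto {4:q}
drop 6:t onto {0:t}
drop 7:t onto {6:t}
drop 8:t onto {7:t}
drop 9:r onto {5:r}
drop 10:u onto {4:q}
ground layer = {0:t, 1:q}
drop-orders for the pieces not yet dropped (sum over which currently-grounded one goes next):
  1 to go: {8} 1  {9} 1  {10} 1
  2 to go: {5,9} 1  {7,8} 1  {8,9} 2  {8,10} 2  {9,10} 2
  3 to go: {5,8,9} 3  {5,9,10} 3  {6,7,8} 1  {7,8,9} 3  {7,8,10} 3  {8,9,10} 6
  4 to go: {0,6,7,8} 1  {4,5,9,10} 3  {5,7,8,9} 6  {5,8,9,10} 12  {6,7,8,9} 4  {6,7,8,10} 4  {7,8,9,10} 12
  5 to go: {0,6,7,8,9} 5  {0,6,7,8,10} 5  {3,4,5,9,10} 3  {4,5,8,9,10} 15  {5,6,7,8,9} 10  {5,7,8,9,10} 30  {6,7,8,9,10} 20
  6 to go: {0,5,6,7,8,9} 15  {0,6,7,8,9,10} 30  {2,3,4,5,9,10} 3  {3,4,5,8,9,10} 18  {4,5,7,8,9,10} 45  {5,6,7,8,9,10} 60
  7 to go: {0,5,6,7,8,9,10} 105  {1,2,3,4,5,9,10} 3  {2,3,4,5,8,9,10} 21  {3,4,5,7,8,9,10} 63  {4,5,6,7,8,9,10} 105
  8 to go: {0,4,5,6,7,8,9,10} 210  {1,2,3,4,5,8,9,10} 24  {2,3,4,5,7,8,9,10} 84  {3,4,5,6,7,8,9,10} 168
  9 to go: {0,3,4,5,6,7,8,9,10} 378  {1,2,3,4,5,7,8,9,10} 108  {2,3,4,5,6,7,8,9,10} 252
  if 0:t drops first: 360 orders
  if 1:q drops first: 630 orders
heap linearizations: 990

990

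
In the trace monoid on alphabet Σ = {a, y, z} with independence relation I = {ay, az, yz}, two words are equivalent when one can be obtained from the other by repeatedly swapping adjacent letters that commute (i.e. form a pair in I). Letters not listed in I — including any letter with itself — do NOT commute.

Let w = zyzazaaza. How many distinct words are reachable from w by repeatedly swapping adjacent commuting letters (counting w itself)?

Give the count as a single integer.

630

drop 0:z onto floor
drop 1:y onto floor
drop 2:z onto {0:z}
drop 3:a onto floor
drop 4:z onto {2:z}
drop 5:a onto {3:a}
drop 6:a onto {5:a}
drop 7:z onto {4:z}
drop 8:a onto {6:a}
ground layer = {0:z, 1:y, 3:a}
drop-orders for the pieces not yet dropped (sum over which currently-grounded one goes next):
  1 to go: {1} 1  {7} 1  {8} 1
  2 to go: {1,7} 2  {1,8} 2  {4,7} 1  {6,8} 1  {7,8} 2
  3 to go: {1,4,7} 3  {1,6,8} 3  {1,7,8} 6  {2,4,7} 1  {4,7,8} 3  {5,6,8} 1  {6,7,8} 3
  4 to go: {0,2,4,7} 1  {1,2,4,7} 4  {1,4,7,8} 12  {1,5,6,8} 4  {1,6,7,8} 12  {2,4,7,8} 4  {3,5,6,8} 1  {4,6,7,8} 6  {5,6,7,8} 4
  5 to go: {0,1,2,4,7} 5  {0,2,4,7,8} 5  {1,2,4,7,8} 20  {1,3,5,6,8} 5  {1,4,6,7,8} 30  {1,5,6,7,8} 20  {2,4,6,7,8} 10  {3,5,6,7,8} 5  {4,5,6,7,8} 10
  6 to go: {0,1,2,4,7,8} 30  {0,2,4,6,7,8} 15  {1,2,4,6,7,8} 60  {1,3,5,6,7,8} 30  {1,4,5,6,7,8} 60  {2,4,5,6,7,8} 20  {3,4,5,6,7,8} 15
  7 to go: {0,1,2,4,6,7,8} 105  {0,2,4,5,6,7,8} 35  {1,2,4,5,6,7,8} 140  {1,3,4,5,6,7,8} 105  {2,3,4,5,6,7,8} 35
  if 0:z drops first: 280 orders
  if 1:y drops first: 70 orders
  if 3:a drops first: 280 orders
heap linearizations: 630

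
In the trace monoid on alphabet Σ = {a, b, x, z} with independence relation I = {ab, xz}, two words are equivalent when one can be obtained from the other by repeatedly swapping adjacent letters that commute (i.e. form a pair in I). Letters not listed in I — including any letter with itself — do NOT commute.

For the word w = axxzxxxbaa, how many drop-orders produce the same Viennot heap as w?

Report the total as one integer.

18

drop 0:a onto floor
drop 1:x onto {0:a}
drop 2:x onto {1:x}
drop 3:z onto {0:a}
drop 4:x onto {2:x}
drop 5:x onto {4:x}
drop 6:x onto {5:x}
drop 7:b onto {3:z, 6:x}
drop 8:a onto {3:z, 6:x}
drop 9:a onto {8:a}
ground layer = {0:a}
drop-orders for the pieces not yet dropped (sum over which currently-grounded one goes next):
  1 to go: {7} 1  {9} 1
  2 to go: {7,9} 2  {8,9} 1
  3 to go: {7,8,9} 3
  4 to go: {3,7,8,9} 3  {6,7,8,9} 3
  5 to go: {3,6,7,8,9} 6  {5,6,7,8,9} 3
  6 to go: {3,5,6,7,8,9} 9  {4,5,6,7,8,9} 3
  7 to go: {2,4,5,6,7,8,9} 3  {3,4,5,6,7,8,9} 12
  8 to go: {1,2,4,5,6,7,8,9} 3  {2,3,4,5,6,7,8,9} 15
  if 0:a drops first: 18 orders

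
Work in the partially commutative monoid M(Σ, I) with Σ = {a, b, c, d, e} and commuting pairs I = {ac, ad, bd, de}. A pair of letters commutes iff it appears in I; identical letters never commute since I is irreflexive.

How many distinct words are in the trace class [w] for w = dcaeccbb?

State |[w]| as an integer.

piece 0:d — minimal
piece 1:c rests on {0:d}
piece 2:a — minimal
piece 3:e rests on {1:c, 2:a}
piece 4:c rests on {3:e}
piece 5:c rests on {4:c}
piece 6:b rests on {5:c}
piece 7:b rests on {6:b}
minimal pieces: {0:d, 2:a}
ways to finish when only these pieces remain (= sum over removing one remaining piece with nothing left below it):
  1 left: {7}→1
  2 left: {6,7}→1
  3 left: {5,6,7}→1
  4 left: {4,5,6,7}→1
  5 left: {3,4,5,6,7}→1
  6 left: {1,3,4,5,6,7}→1  {2,3,4,5,6,7}→1
  placing 0:d first → 2 extensions
  placing 2:a first → 1 extensions
total linear extensions = 3

3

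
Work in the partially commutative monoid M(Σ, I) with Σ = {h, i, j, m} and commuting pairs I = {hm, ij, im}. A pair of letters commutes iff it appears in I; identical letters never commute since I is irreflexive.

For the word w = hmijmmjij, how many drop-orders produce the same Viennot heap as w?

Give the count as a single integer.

#0=h has no predecessor
#1=m has no predecessor
#2=i depends on [0:h]
#3=j depends on [0:h, 1:m]
#4=m depends on [3:j]
#5=m depends on [4:m]
#6=j depends on [5:m]
#7=i depends on [2:i]
#8=j depends on [6:j]
sources: [0:h, 1:m]
N(rest) = Σ N(rest − s) over sources s of rest; N(one piece) = 1:
  size 1 → [7]=1  [8]=1
  size 2 → [2,7]=1  [6,8]=1  [7,8]=2
  size 3 → [2,7,8]=3  [5,6,8]=1  [6,7,8]=3
  size 4 → [2,6,7,8]=6  [4,5,6,8]=1  [5,6,7,8]=4
  size 5 → [2,5,6,7,8]=10  [3,4,5,6,8]=1  [4,5,6,7,8]=5
  size 6 → [1,3,4,5,6,8]=1  [2,4,5,6,7,8]=15  [3,4,5,6,7,8]=6
  size 7 → [1,3,4,5,6,7,8]=7  [2,3,4,5,6,7,8]=21
  first=0(h) contributes 28
  first=1(m) contributes 21
|[w]| = 49

49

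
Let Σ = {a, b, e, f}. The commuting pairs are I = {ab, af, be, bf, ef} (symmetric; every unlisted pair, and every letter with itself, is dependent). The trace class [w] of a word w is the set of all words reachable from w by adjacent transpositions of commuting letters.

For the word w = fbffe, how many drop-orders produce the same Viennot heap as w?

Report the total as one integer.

0(f) covers ∅
1(b) covers ∅
2(f) covers 0:f
3(f) covers 2:f
4(e) covers ∅
floor of heap: 0:f, 1:b, 4:e
completions by unplaced set U, small U first (add the entries for U minus each lowest piece of U):
  |U|=1: {1}:1  {3}:1  {4}:1
  |U|=2: {1,3}:2  {1,4}:2  {2,3}:1  {3,4}:2
  |U|=3: {0,2,3}:1  {1,2,3}:3  {1,3,4}:6  {2,3,4}:3
  start at 0(f): 12
  start at 1(b): 4
  start at 4(e): 4
sum over floor = 20

20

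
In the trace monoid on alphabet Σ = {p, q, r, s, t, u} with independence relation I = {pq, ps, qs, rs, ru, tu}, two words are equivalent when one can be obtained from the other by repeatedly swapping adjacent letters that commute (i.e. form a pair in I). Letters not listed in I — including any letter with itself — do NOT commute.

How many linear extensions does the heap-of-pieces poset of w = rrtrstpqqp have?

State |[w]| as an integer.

0(r) covers ∅
1(r) covers 0:r
2(t) covers 1:r
3(r) covers 2:t
4(s) covers 2:t
5(t) covers 3:r, 4:s
6(p) covers 5:t
7(q) covers 5:t
8(q) covers 7:q
9(p) covers 6:p
floor of heap: 0:r
completions by unplaced set U, small U first (add the entries for U minus each lowest piece of U):
  |U|=1: {8}:1  {9}:1
  |U|=2: {6,9}:1  {7,8}:1  {8,9}:2
  |U|=3: {6,8,9}:3  {7,8,9}:3
  |U|=4: {6,7,8,9}:6
  |U|=5: {5,6,7,8,9}:6
  |U|=6: {3,5,6,7,8,9}:6  {4,5,6,7,8,9}:6
  |U|=7: {3,4,5,6,7,8,9}:12
  |U|=8: {2,3,4,5,6,7,8,9}:12
  start at 0(r): 12

12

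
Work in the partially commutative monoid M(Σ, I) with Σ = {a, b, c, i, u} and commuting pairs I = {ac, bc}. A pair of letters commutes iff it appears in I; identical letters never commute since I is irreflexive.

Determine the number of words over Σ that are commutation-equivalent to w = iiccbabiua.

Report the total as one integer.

10

drop 0:i onto floor
drop 1:i onto {0:i}
drop 2:c onto {1:i}
drop 3:c onto {2:c}
drop 4:b onto {1:i}
drop 5:a onto {4:b}
drop 6:b onto {5:a}
drop 7:i onto {3:c, 6:b}
drop 8:u onto {7:i}
drop 9:a onto {8:u}
ground layer = {0:i}
drop-orders for the pieces not yet dropped (sum over which currently-grounded one goes next):
  1 to go: {9} 1
  2 to go: {8,9} 1
  3 to go: {7,8,9} 1
  4 to go: {3,7,8,9} 1  {6,7,8,9} 1
  5 to go: {2,3,7,8,9} 1  {3,6,7,8,9} 2  {5,6,7,8,9} 1
  6 to go: {2,3,6,7,8,9} 3  {3,5,6,7,8,9} 3  {4,5,6,7,8,9} 1
  7 to go: {2,3,5,6,7,8,9} 6  {3,4,5,6,7,8,9} 4
  8 to go: {2,3,4,5,6,7,8,9} 10
  if 0:i drops first: 10 orders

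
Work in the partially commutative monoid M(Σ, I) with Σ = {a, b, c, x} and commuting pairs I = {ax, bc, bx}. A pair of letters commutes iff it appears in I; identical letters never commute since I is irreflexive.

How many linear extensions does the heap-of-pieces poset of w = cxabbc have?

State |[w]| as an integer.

drop 0:c onto floor
drop 1:x onto {0:c}
drop 2:a onto {0:c}
drop 3:b onto {2:a}
drop 4:b onto {3:b}
drop 5:c onto {1:x, 2:a}
ground layer = {0:c}
drop-orders for the pieces not yet dropped (sum over which currently-grounded one goes next):
  1 to go: {4} 1  {5} 1
  2 to go: {1,5} 1  {3,4} 1  {4,5} 2
  3 to go: {1,4,5} 3  {3,4,5} 3
  4 to go: {1,3,4,5} 6  {2,3,4,5} 3
  if 0:c drops first: 9 orders

9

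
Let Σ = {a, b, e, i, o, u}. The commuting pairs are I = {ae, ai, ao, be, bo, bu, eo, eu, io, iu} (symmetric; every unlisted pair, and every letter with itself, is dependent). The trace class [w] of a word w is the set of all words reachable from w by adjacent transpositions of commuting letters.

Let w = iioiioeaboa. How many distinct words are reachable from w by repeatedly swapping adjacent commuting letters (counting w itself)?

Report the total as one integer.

0(i) covers ∅
1(i) covers 0:i
2(o) covers ∅
3(i) covers 1:i
4(i) covers 3:i
5(o) covers 2:o
6(e) covers 4:i
7(a) covers ∅
8(b) covers 4:i, 7:a
9(o) covers 5:o
10(a) covers 8:b
floor of heap: 0:i, 2:o, 7:a
completions by unplaced set U, small U first (add the entries for U minus each lowest piece of U):
  |U|=1: {6}:1  {9}:1  {10}:1
  |U|=2: {5,9}:1  {6,9}:2  {6,10}:2  {8,10}:1  {9,10}:2
  |U|=3: {2,5,9}:1  {5,6,9}:3  {5,9,10}:3  {6,8,10}:3  {6,9,10}:6  {7,8,10}:1  {8,9,10}:3
  |U|=4: {2,5,6,9}:4  {2,5,9,10}:4  {4,6,8,10}:3  {5,6,9,10}:12  {5,8,9,10}:6  {6,7,8,10}:4  {6,8,9,10}:12  {7,8,9,10}:4
  |U|=5: {2,5,6,9,10}:20  {2,5,8,9,10}:10  {3,4,6,8,10}:3  {4,6,7,8,10}:7  {4,6,8,9,10}:15  {5,6,8,9,10}:30  {5,7,8,9,10}:10  {6,7,8,9,10}:20
  |U|=6: {1,3,4,6,8,10}:3  {2,5,6,8,9,10}:60  {2,5,7,8,9,10}:20  {3,4,6,7,8,10}:10  {3,4,6,8,9,10}:18  {4,5,6,8,9,10}:45  {4,6,7,8,9,10}:42  {5,6,7,8,9,10}:60
  |U|=7: {0,1,3,4,6,8,10}:3  {1,3,4,6,7,8,10}:13  {1,3,4,6,8,9,10}:21  {2,4,5,6,8,9,10}:105  {2,5,6,7,8,9,10}:140  {3,4,5,6,8,9,10}:63  {3,4,6,7,8,9,10}:70  {4,5,6,7,8,9,10}:147
  |U|=8: {0,1,3,4,6,7,8,10}:16  {0,1,3,4,6,8,9,10}:24  {1,3,4,5,6,8,9,10}:84  {1,3,4,6,7,8,9,10}:104  {2,3,4,5,6,8,9,10}:168  {2,4,5,6,7,8,9,10}:392  {3,4,5,6,7,8,9,10}:280
  |U|=9: {0,1,3,4,5,6,8,9,10}:108  {0,1,3,4,6,7,8,9,10}:144  {1,2,3,4,5,6,8,9,10}:252  {1,3,4,5,6,7,8,9,10}:468  {2,3,4,5,6,7,8,9,10}:840
  start at 0(i): 1560
  start at 2(o): 720
  start at 7(a): 360
sum over floor = 2640

2640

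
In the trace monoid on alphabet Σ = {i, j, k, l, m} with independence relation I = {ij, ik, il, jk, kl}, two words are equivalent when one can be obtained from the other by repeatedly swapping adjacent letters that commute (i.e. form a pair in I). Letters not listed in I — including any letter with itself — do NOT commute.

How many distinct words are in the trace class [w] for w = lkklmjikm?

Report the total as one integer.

36

#0=l has no predecessor
#1=k has no predecessor
#2=k depends on [1:k]
#3=l depends on [0:l]
#4=m depends on [2:k, 3:l]
#5=j depends on [4:m]
#6=i depends on [4:m]
#7=k depends on [4:m]
#8=m depends on [5:j, 6:i, 7:k]
sources: [0:l, 1:k]
N(rest) = Σ N(rest − s) over sources s of rest; N(one piece) = 1:
  size 1 → [8]=1
  size 2 → [5,8]=1  [6,8]=1  [7,8]=1
  size 3 → [5,6,8]=2  [5,7,8]=2  [6,7,8]=2
  size 4 → [5,6,7,8]=6
  size 5 → [4,5,6,7,8]=6
  size 6 → [2,4,5,6,7,8]=6  [3,4,5,6,7,8]=6
  size 7 → [0,3,4,5,6,7,8]=6  [1,2,4,5,6,7,8]=6  [2,3,4,5,6,7,8]=12
  first=0(l) contributes 18
  first=1(k) contributes 18
|[w]| = 36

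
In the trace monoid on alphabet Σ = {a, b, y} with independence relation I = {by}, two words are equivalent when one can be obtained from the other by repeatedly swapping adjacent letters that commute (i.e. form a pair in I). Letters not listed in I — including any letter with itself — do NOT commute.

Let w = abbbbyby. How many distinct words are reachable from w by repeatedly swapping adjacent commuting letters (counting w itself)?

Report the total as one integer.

21

piece 0:a — minimal
piece 1:b rests on {0:a}
piece 2:b rests on {1:b}
piece 3:b rests on {2:b}
piece 4:b rests on {3:b}
piece 5:y rests on {0:a}
piece 6:b rests on {4:b}
piece 7:y rests on {5:y}
minimal pieces: {0:a}
ways to finish when only these pieces remain (= sum over removing one remaining piece with nothing left below it):
  1 left: {6}→1  {7}→1
  2 left: {4,6}→1  {5,7}→1  {6,7}→2
  3 left: {3,4,6}→1  {4,6,7}→3  {5,6,7}→3
  4 left: {2,3,4,6}→1  {3,4,6,7}→4  {4,5,6,7}→6
  5 left: {1,2,3,4,6}→1  {2,3,4,6,7}→5  {3,4,5,6,7}→10
  6 left: {1,2,3,4,6,7}→6  {2,3,4,5,6,7}→15
  placing 0:a first → 21 extensions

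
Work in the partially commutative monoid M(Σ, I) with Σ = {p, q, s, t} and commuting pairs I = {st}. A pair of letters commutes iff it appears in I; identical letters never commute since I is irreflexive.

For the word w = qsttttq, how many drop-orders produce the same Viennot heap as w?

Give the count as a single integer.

#0=q has no predecessor
#1=s depends on [0:q]
#2=t depends on [0:q]
#3=t depends on [2:t]
#4=t depends on [3:t]
#5=t depends on [4:t]
#6=q depends on [1:s, 5:t]
sources: [0:q]
N(rest) = Σ N(rest − s) over sources s of rest; N(one piece) = 1:
  size 1 → [6]=1
  size 2 → [1,6]=1  [5,6]=1
  size 3 → [1,5,6]=2  [4,5,6]=1
  size 4 → [1,4,5,6]=3  [3,4,5,6]=1
  size 5 → [1,3,4,5,6]=4  [2,3,4,5,6]=1
  first=0(q) contributes 5

5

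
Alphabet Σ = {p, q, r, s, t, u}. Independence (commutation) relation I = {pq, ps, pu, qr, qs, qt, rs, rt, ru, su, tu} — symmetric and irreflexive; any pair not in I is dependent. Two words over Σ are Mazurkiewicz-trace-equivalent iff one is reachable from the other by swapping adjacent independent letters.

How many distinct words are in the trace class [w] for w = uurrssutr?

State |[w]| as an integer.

0(u) covers ∅
1(u) covers 0:u
2(r) covers ∅
3(r) covers 2:r
4(s) covers ∅
5(s) covers 4:s
6(u) covers 1:u
7(t) covers 5:s
8(r) covers 3:r
floor of heap: 0:u, 2:r, 4:s
completions by unplaced set U, small U first (add the entries for U minus each lowest piece of U):
  |U|=1: {6}:1  {7}:1  {8}:1
  |U|=2: {1,6}:1  {3,8}:1  {5,7}:1  {6,7}:2  {6,8}:2  {7,8}:2
  |U|=3: {0,1,6}:1  {1,6,7}:3  {1,6,8}:3  {2,3,8}:1  {3,6,8}:3  {3,7,8}:3  {4,5,7}:1  {5,6,7}:3  {5,7,8}:3  {6,7,8}:6
  |U|=4: {0,1,6,7}:4  {0,1,6,8}:4  {1,3,6,8}:6  {1,5,6,7}:6  {1,6,7,8}:12  {2,3,6,8}:4  {2,3,7,8}:4  {3,5,7,8}:6  {3,6,7,8}:12  {4,5,6,7}:4  {4,5,7,8}:4  {5,6,7,8}:12
  |U|=5: {0,1,3,6,8}:10  {0,1,5,6,7}:10  {0,1,6,7,8}:20  {1,2,3,6,8}:10  {1,3,6,7,8}:30  {1,4,5,6,7}:10  {1,5,6,7,8}:30  {2,3,5,7,8}:10  {2,3,6,7,8}:20  {3,4,5,7,8}:10  {3,5,6,7,8}:30  {4,5,6,7,8}:20
  |U|=6: {0,1,2,3,6,8}:20  {0,1,3,6,7,8}:60  {0,1,4,5,6,7}:20  {0,1,5,6,7,8}:60  {1,2,3,6,7,8}:60  {1,3,5,6,7,8}:90  {1,4,5,6,7,8}:60  {2,3,4,5,7,8}:20  {2,3,5,6,7,8}:60  {3,4,5,6,7,8}:60
  |U|=7: {0,1,2,3,6,7,8}:140  {0,1,3,5,6,7,8}:210  {0,1,4,5,6,7,8}:140  {1,2,3,5,6,7,8}:210  {1,3,4,5,6,7,8}:210  {2,3,4,5,6,7,8}:140
  start at 0(u): 560
  start at 2(r): 560
  start at 4(s): 560
sum over floor = 1680

1680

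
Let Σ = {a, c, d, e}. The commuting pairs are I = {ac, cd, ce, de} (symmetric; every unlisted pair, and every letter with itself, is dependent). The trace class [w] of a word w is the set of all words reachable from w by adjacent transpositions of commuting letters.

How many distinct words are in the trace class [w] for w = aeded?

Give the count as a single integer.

0(a) covers ∅
1(e) covers 0:a
2(d) covers 0:a
3(e) covers 1:e
4(d) covers 2:d
floor of heap: 0:a
completions by unplaced set U, small U first (add the entries for U minus each lowest piece of U):
  |U|=1: {3}:1  {4}:1
  |U|=2: {1,3}:1  {2,4}:1  {3,4}:2
  |U|=3: {1,3,4}:3  {2,3,4}:3
  start at 0(a): 6

6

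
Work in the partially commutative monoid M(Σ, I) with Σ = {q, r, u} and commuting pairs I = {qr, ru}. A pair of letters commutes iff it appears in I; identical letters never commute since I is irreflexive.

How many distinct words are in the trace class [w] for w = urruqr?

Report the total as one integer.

0(u) covers ∅
1(r) covers ∅
2(r) covers 1:r
3(u) covers 0:u
4(q) covers 3:u
5(r) covers 2:r
floor of heap: 0:u, 1:r
completions by unplaced set U, small U first (add the entries for U minus each lowest piece of U):
  |U|=1: {4}:1  {5}:1
  |U|=2: {2,5}:1  {3,4}:1  {4,5}:2
  |U|=3: {0,3,4}:1  {1,2,5}:1  {2,4,5}:3  {3,4,5}:3
  |U|=4: {0,3,4,5}:4  {1,2,4,5}:4  {2,3,4,5}:6
  start at 0(u): 10
  start at 1(r): 10
sum over floor = 20

20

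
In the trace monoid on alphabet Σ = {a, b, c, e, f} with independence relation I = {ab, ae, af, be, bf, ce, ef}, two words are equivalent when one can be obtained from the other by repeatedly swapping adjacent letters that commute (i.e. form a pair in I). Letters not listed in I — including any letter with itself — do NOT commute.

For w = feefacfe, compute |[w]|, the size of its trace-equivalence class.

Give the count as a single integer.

168

piece 0:f — minimal
piece 1:e — minimal
piece 2:e rests on {1:e}
piece 3:f rests on {0:f}
piece 4:a — minimal
piece 5:c rests on {3:f, 4:a}
piece 6:f rests on {5:c}
piece 7:e rests on {2:e}
minimal pieces: {0:f, 1:e, 4:a}
ways to finish when only these pieces remain (= sum over removing one remaining piece with nothing left below it):
  1 left: {6}→1  {7}→1
  2 left: {2,7}→1  {5,6}→1  {6,7}→2
  3 left: {1,2,7}→1  {2,6,7}→3  {3,5,6}→1  {4,5,6}→1  {5,6,7}→3
  4 left: {0,3,5,6}→1  {1,2,6,7}→4  {2,5,6,7}→6  {3,4,5,6}→2  {3,5,6,7}→4  {4,5,6,7}→4
  5 left: {0,3,4,5,6}→3  {0,3,5,6,7}→5  {1,2,5,6,7}→10  {2,3,5,6,7}→10  {2,4,5,6,7}→10  {3,4,5,6,7}→10
  6 left: {0,2,3,5,6,7}→15  {0,3,4,5,6,7}→18  {1,2,3,5,6,7}→20  {1,2,4,5,6,7}→20  {2,3,4,5,6,7}→30
  placing 0:f first → 70 extensions
  placing 1:e first → 63 extensions
  placing 4:a first → 35 extensions
total linear extensions = 168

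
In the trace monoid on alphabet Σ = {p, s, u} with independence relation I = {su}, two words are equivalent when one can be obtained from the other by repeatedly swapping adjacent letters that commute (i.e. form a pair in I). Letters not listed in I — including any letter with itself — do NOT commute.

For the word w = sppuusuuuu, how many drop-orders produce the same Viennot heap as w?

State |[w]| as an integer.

drop 0:s onto floor
drop 1:p onto {0:s}
drop 2:p onto {1:p}
drop 3:u onto {2:p}
drop 4:u onto {3:u}
drop 5:s onto {2:p}
drop 6:u onto {4:u}
drop 7:u onto {6:u}
drop 8:u onto {7:u}
drop 9:u onto {8:u}
ground layer = {0:s}
drop-orders for the pieces not yet dropped (sum over which currently-grounded one goes next):
  1 to go: {5} 1  {9} 1
  2 to go: {5,9} 2  {8,9} 1
  3 to go: {5,8,9} 3  {7,8,9} 1
  4 to go: {5,7,8,9} 4  {6,7,8,9} 1
  5 to go: {4,6,7,8,9} 1  {5,6,7,8,9} 5
  6 to go: {3,4,6,7,8,9} 1  {4,5,6,7,8,9} 6
  7 to go: {3,4,5,6,7,8,9} 7
  8 to go: {2,3,4,5,6,7,8,9} 7
  if 0:s drops first: 7 orders

7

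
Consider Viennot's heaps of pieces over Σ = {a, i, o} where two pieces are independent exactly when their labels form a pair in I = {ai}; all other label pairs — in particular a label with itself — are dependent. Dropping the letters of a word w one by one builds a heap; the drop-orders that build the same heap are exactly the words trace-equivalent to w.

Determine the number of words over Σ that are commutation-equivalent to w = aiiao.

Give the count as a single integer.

piece 0:a — minimal
piece 1:i — minimal
piece 2:i rests on {1:i}
piece 3:a rests on {0:a}
piece 4:o rests on {2:i, 3:a}
minimal pieces: {0:a, 1:i}
ways to finish when only these pieces remain (= sum over removing one remaining piece with nothing left below it):
  1 left: {4}→1
  2 left: {2,4}→1  {3,4}→1
  3 left: {0,3,4}→1  {1,2,4}→1  {2,3,4}→2
  placing 0:a first → 3 extensions
  placing 1:i first → 3 extensions
total linear extensions = 6

6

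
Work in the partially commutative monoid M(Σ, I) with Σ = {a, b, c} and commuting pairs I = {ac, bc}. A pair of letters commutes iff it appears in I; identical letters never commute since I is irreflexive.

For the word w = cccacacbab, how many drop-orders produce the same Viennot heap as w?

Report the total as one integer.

252

#0=c has no predecessor
#1=c depends on [0:c]
#2=c depends on [1:c]
#3=a has no predecessor
#4=c depends on [2:c]
#5=a depends on [3:a]
#6=c depends on [4:c]
#7=b depends on [5:a]
#8=a depends on [7:b]
#9=b depends on [8:a]
sources: [0:c, 3:a]
N(rest) = Σ N(rest − s) over sources s of rest; N(one piece) = 1:
  size 1 → [6]=1  [9]=1
  size 2 → [4,6]=1  [6,9]=2  [8,9]=1
  size 3 → [2,4,6]=1  [4,6,9]=3  [6,8,9]=3  [7,8,9]=1
  size 4 → [1,2,4,6]=1  [2,4,6,9]=4  [4,6,8,9]=6  [5,7,8,9]=1  [6,7,8,9]=4
  size 5 → [0,1,2,4,6]=1  [1,2,4,6,9]=5  [2,4,6,8,9]=10  [3,5,7,8,9]=1  [4,6,7,8,9]=10  [5,6,7,8,9]=5
  size 6 → [0,1,2,4,6,9]=6  [1,2,4,6,8,9]=15  [2,4,6,7,8,9]=20  [3,5,6,7,8,9]=6  [4,5,6,7,8,9]=15
  size 7 → [0,1,2,4,6,8,9]=21  [1,2,4,6,7,8,9]=35  [2,4,5,6,7,8,9]=35  [3,4,5,6,7,8,9]=21
  size 8 → [0,1,2,4,6,7,8,9]=56  [1,2,4,5,6,7,8,9]=70  [2,3,4,5,6,7,8,9]=56
  first=0(c) contributes 126
  first=3(a) contributes 126
|[w]| = 252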